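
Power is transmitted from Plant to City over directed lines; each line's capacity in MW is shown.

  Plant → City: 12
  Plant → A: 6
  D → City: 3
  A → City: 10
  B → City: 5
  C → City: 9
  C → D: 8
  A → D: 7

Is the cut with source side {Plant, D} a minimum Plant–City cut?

No — its capacity is 21, but the minimum cut has capacity 18.

Given cut capacity: 6 + 12 + 3 = 21.
Augment Plant→City: bottleneck 12, flow now 12.
Augment Plant→A→City: bottleneck 6, flow now 18.
No augmenting path remains; maximum flow = 18.
In the residual graph, reachable from Plant: {Plant}.
Min-cut edges: Plant→A (6), Plant→City (12); capacity 6 + 12 = 18.
Cut capacity 21 exceeds the max flow 18, so it is not minimum.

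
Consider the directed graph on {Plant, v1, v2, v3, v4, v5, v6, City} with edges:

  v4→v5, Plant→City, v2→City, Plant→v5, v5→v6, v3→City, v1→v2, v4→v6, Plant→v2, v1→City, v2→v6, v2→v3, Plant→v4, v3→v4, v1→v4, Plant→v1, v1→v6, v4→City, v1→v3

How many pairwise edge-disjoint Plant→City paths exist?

Assign every edge capacity 1; by Menger, the answer equals the max flow.
Path Plant→City (+1); total 1.
Path Plant→v1→City (+1); total 2.
Path Plant→v2→City (+1); total 3.
Path Plant→v4→City (+1); total 4.
No residual Plant→City path; max flow = 4.
Certifying cut of size 4: {Plant→City, Plant→v1, Plant→v2, Plant→v4}.

4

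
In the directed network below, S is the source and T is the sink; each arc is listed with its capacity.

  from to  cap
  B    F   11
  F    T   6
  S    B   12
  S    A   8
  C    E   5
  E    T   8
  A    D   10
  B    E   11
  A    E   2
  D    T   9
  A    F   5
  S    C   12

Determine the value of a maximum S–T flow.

Augment S→A→D→T: bottleneck 8, flow now 8.
Augment S→B→E→T: bottleneck 8, flow now 16.
Augment S→B→F→T: bottleneck 4, flow now 20.
Augment S→C→E→B→F→T: bottleneck 2, flow now 22. (uses reverse residual edge)
No augmenting path remains; maximum flow = 22.
In the residual graph, reachable from S: {S, B, C, E, F}.
Min-cut edges: S→A (8), E→T (8), F→T (6); capacity 8 + 8 + 6 = 22.
This cut is saturated, so no flow can exceed 22.

22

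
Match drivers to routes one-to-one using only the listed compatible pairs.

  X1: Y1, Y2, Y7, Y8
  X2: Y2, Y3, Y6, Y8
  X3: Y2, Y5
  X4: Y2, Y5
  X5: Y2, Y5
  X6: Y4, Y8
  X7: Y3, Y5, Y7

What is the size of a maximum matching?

Unit-capacity flow: source→left, listed edges, right→sink; max matching = max flow.
Augmenting path X1→Y1 (+1); matched 1.
Augmenting path X2→Y2 (+1); matched 2.
Augmenting path X3→Y5 (+1); matched 3.
Augmenting path X6→Y4 (+1); matched 4.
Augmenting path X7→Y3 (+1); matched 5.
Augmenting path X4→Y2→X2→Y6 (+1); matched 6.
No augmenting path remains; maximum matching = 6.
König certificate: {X1, X2, X6, X7, Y2, Y5} is a vertex cover of size 6 (every listed pair touches it), so no matching can be larger.

6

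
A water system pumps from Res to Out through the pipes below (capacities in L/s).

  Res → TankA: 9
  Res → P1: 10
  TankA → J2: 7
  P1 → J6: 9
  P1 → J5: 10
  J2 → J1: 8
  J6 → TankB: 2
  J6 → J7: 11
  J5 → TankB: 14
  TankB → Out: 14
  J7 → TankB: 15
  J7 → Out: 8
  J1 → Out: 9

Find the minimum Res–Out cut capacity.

Augment Res→TankA→J2→J1→Out: bottleneck 7, flow now 7.
Augment Res→P1→J6→TankB→Out: bottleneck 2, flow now 9.
Augment Res→P1→J6→J7→Out: bottleneck 7, flow now 16.
Augment Res→P1→J5→TankB→Out: bottleneck 1, flow now 17.
No augmenting path remains; maximum flow = 17.
By max-flow min-cut, the minimum cut capacity equals the max flow.
In the residual graph, reachable from Res: {Res, TankA}.
Min-cut edges: Res→P1 (10), TankA→J2 (7); capacity 10 + 7 = 17.

17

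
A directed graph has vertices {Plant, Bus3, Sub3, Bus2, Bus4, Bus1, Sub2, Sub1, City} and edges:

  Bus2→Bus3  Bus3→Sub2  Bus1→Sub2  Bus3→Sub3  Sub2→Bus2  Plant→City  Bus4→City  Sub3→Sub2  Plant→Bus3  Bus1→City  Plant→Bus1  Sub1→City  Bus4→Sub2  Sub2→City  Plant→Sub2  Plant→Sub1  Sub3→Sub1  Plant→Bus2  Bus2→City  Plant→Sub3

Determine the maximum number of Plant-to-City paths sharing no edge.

5

Assign every edge capacity 1; by Menger, the answer equals the max flow.
Path Plant→City (+1); total 1.
Path Plant→Bus2→City (+1); total 2.
Path Plant→Bus1→City (+1); total 3.
Path Plant→Sub2→City (+1); total 4.
Path Plant→Sub1→City (+1); total 5.
No residual Plant→City path; max flow = 5.
Certifying cut of size 5: {Bus2→City, Plant→Bus1, Plant→City, Sub1→City, Sub2→City}.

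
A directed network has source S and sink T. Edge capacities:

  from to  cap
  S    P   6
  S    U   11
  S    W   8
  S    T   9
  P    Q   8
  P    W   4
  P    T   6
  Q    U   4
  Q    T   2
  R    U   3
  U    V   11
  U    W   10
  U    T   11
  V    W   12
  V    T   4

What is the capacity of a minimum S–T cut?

26

Augment S→T: bottleneck 9, flow now 9.
Augment S→P→T: bottleneck 6, flow now 15.
Augment S→U→T: bottleneck 11, flow now 26.
No augmenting path remains; maximum flow = 26.
By max-flow min-cut, the minimum cut capacity equals the max flow.
In the residual graph, reachable from S: {S, W}.
Min-cut edges: S→P (6), S→U (11), S→T (9); capacity 6 + 11 + 9 = 26.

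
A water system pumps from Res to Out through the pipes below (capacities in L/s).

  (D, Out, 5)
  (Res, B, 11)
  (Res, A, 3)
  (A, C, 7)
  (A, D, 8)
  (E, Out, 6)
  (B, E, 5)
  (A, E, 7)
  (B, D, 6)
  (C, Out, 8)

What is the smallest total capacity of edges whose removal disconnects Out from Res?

13

Augment Res→A→C→Out: bottleneck 3, flow now 3.
Augment Res→B→D→Out: bottleneck 5, flow now 8.
Augment Res→B→E→Out: bottleneck 5, flow now 13.
No augmenting path remains; maximum flow = 13.
By max-flow min-cut, the minimum cut capacity equals the max flow.
In the residual graph, reachable from Res: {Res, B, D}.
Min-cut edges: Res→A (3), B→E (5), D→Out (5); capacity 3 + 5 + 5 = 13.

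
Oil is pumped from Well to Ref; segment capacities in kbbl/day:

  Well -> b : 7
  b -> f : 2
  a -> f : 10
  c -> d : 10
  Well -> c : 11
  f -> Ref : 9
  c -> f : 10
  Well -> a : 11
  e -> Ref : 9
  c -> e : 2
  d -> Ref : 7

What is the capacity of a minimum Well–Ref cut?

18

Augment Well→a→f→Ref: bottleneck 9, flow now 9.
Augment Well→c→d→Ref: bottleneck 7, flow now 16.
Augment Well→c→e→Ref: bottleneck 2, flow now 18.
No augmenting path remains; maximum flow = 18.
By max-flow min-cut, the minimum cut capacity equals the max flow.
In the residual graph, reachable from Well: {Well, a, b, c, d, f}.
Min-cut edges: c→e (2), d→Ref (7), f→Ref (9); capacity 2 + 7 + 9 = 18.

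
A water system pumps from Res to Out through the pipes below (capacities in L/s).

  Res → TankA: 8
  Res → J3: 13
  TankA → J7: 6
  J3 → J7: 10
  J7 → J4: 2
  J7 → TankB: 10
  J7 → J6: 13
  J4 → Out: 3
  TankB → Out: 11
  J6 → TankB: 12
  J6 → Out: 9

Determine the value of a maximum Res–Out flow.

16

Augment Res→TankA→J7→J4→Out: bottleneck 2, flow now 2.
Augment Res→TankA→J7→TankB→Out: bottleneck 4, flow now 6.
Augment Res→J3→J7→TankB→Out: bottleneck 6, flow now 12.
Augment Res→J3→J7→J6→Out: bottleneck 4, flow now 16.
No augmenting path remains; maximum flow = 16.
In the residual graph, reachable from Res: {Res, TankA, J3}.
Min-cut edges: TankA→J7 (6), J3→J7 (10); capacity 6 + 10 = 16.
This cut is saturated, so no flow can exceed 16.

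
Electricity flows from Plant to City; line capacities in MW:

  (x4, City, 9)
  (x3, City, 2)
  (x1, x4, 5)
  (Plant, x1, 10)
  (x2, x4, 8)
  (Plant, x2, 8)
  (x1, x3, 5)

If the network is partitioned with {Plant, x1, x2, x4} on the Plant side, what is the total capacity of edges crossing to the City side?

14

Edges leaving {Plant, x1, x2, x4}: x1→x3 (5), x4→City (9).
Cut capacity = 5 + 9 = 14.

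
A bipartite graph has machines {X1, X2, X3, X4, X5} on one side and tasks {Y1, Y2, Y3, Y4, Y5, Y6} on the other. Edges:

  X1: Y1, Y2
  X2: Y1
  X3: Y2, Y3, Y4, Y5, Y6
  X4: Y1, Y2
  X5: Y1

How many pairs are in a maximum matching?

Unit-capacity flow: source→left, listed edges, right→sink; max matching = max flow.
Augmenting path X1→Y1 (+1); matched 1.
Augmenting path X3→Y2 (+1); matched 2.
Augmenting path X4→Y2→X3→Y3 (+1); matched 3.
No augmenting path remains; maximum matching = 3.
König certificate: {X3, Y1, Y2} is a vertex cover of size 3 (every listed pair touches it), so no matching can be larger.

3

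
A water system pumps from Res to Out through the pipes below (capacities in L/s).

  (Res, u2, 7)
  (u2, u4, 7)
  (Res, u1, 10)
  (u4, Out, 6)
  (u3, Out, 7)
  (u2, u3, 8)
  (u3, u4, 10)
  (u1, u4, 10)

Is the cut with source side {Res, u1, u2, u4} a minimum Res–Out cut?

No — its capacity is 14, but the minimum cut has capacity 13.

Given cut capacity: 8 + 6 = 14.
Augment Res→u1→u4→Out: bottleneck 6, flow now 6.
Augment Res→u2→u3→Out: bottleneck 7, flow now 13.
No augmenting path remains; maximum flow = 13.
In the residual graph, reachable from Res: {Res, u1, u4}.
Min-cut edges: Res→u2 (7), u4→Out (6); capacity 7 + 6 = 13.
Cut capacity 14 exceeds the max flow 13, so it is not minimum.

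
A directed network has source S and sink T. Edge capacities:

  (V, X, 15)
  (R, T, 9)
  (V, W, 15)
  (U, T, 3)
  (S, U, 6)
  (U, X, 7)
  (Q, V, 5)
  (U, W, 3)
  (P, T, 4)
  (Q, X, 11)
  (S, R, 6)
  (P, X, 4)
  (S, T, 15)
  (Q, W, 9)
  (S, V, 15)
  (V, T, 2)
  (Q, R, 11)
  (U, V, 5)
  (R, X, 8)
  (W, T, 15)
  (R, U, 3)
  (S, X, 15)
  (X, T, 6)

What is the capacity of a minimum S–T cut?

47

Augment S→T: bottleneck 15, flow now 15.
Augment S→R→T: bottleneck 6, flow now 21.
Augment S→U→T: bottleneck 3, flow now 24.
Augment S→V→T: bottleneck 2, flow now 26.
Augment S→X→T: bottleneck 6, flow now 32.
Augment S→U→W→T: bottleneck 3, flow now 35.
Augment S→V→W→T: bottleneck 12, flow now 47.
No augmenting path remains; maximum flow = 47.
By max-flow min-cut, the minimum cut capacity equals the max flow.
In the residual graph, reachable from S: {S, U, V, W, X}.
Min-cut edges: S→R (6), S→T (15), U→T (3), V→T (2), W→T (15), X→T (6); capacity 6 + 15 + 3 + 2 + 15 + 6 = 47.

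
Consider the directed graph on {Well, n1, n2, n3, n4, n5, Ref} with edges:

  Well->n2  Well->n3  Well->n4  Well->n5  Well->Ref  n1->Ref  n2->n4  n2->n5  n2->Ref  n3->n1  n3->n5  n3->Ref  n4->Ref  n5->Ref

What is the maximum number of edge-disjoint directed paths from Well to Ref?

Assign every edge capacity 1; by Menger, the answer equals the max flow.
Path Well→Ref (+1); total 1.
Path Well→n2→Ref (+1); total 2.
Path Well→n3→Ref (+1); total 3.
Path Well→n4→Ref (+1); total 4.
Path Well→n5→Ref (+1); total 5.
No residual Well→Ref path; max flow = 5.
Certifying cut of size 5: {Well→Ref, Well→n2, Well→n3, Well→n4, Well→n5}.

5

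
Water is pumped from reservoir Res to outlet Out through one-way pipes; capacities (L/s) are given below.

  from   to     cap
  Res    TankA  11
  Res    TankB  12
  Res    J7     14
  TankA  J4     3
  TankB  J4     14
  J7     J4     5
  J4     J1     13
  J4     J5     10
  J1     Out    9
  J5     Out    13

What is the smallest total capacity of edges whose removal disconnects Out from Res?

Augment Res→TankA→J4→J1→Out: bottleneck 3, flow now 3.
Augment Res→TankB→J4→J1→Out: bottleneck 6, flow now 9.
Augment Res→TankB→J4→J5→Out: bottleneck 6, flow now 15.
Augment Res→J7→J4→J5→Out: bottleneck 4, flow now 19.
No augmenting path remains; maximum flow = 19.
By max-flow min-cut, the minimum cut capacity equals the max flow.
In the residual graph, reachable from Res: {Res, TankA, TankB, J7, J4, J1}.
Min-cut edges: J4→J5 (10), J1→Out (9); capacity 10 + 9 = 19.

19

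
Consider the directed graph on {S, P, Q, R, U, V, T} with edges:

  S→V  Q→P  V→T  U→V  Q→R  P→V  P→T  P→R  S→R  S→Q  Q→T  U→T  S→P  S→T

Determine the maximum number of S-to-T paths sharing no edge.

Assign every edge capacity 1; by Menger, the answer equals the max flow.
Path S→T (+1); total 1.
Path S→P→T (+1); total 2.
Path S→Q→T (+1); total 3.
Path S→V→T (+1); total 4.
No residual S→T path; max flow = 4.
Certifying cut of size 4: {S→P, S→Q, S→T, S→V}.

4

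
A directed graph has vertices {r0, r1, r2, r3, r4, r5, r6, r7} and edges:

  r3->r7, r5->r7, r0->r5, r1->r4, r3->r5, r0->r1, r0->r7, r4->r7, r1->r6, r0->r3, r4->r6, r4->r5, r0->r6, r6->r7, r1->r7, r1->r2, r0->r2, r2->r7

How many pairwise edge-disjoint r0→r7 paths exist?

Assign every edge capacity 1; by Menger, the answer equals the max flow.
Path r0→r7 (+1); total 1.
Path r0→r1→r7 (+1); total 2.
Path r0→r2→r7 (+1); total 3.
Path r0→r3→r7 (+1); total 4.
Path r0→r5→r7 (+1); total 5.
Path r0→r6→r7 (+1); total 6.
No residual r0→r7 path; max flow = 6.
Certifying cut of size 6: {r0→r1, r0→r2, r0→r3, r0→r5, r0→r6, r0→r7}.

6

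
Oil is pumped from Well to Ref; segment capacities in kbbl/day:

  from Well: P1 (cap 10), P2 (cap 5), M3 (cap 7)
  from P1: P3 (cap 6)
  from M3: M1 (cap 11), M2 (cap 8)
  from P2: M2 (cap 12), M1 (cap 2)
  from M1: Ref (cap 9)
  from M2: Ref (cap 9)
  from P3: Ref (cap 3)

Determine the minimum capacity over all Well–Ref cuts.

Augment Well→P1→P3→Ref: bottleneck 3, flow now 3.
Augment Well→M3→M1→Ref: bottleneck 7, flow now 10.
Augment Well→P2→M1→Ref: bottleneck 2, flow now 12.
Augment Well→P2→M2→Ref: bottleneck 3, flow now 15.
No augmenting path remains; maximum flow = 15.
By max-flow min-cut, the minimum cut capacity equals the max flow.
In the residual graph, reachable from Well: {Well, P1, P3}.
Min-cut edges: Well→M3 (7), Well→P2 (5), P3→Ref (3); capacity 7 + 5 + 3 = 15.

15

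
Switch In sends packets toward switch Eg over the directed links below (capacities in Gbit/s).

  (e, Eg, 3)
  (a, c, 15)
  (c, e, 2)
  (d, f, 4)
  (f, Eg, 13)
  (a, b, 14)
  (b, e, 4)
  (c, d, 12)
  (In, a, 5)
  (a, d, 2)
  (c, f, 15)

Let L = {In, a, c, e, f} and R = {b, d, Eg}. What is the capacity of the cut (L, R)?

44

Edges leaving {In, a, c, e, f}: a→b (14), a→d (2), c→d (12), e→Eg (3), f→Eg (13).
Cut capacity = 14 + 2 + 12 + 3 + 13 = 44.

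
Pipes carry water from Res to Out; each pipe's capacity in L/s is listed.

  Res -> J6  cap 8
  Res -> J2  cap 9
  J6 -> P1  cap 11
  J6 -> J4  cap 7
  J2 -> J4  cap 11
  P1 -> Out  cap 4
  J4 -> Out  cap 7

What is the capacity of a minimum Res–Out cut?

Augment Res→J6→P1→Out: bottleneck 4, flow now 4.
Augment Res→J6→J4→Out: bottleneck 4, flow now 8.
Augment Res→J2→J4→Out: bottleneck 3, flow now 11.
No augmenting path remains; maximum flow = 11.
By max-flow min-cut, the minimum cut capacity equals the max flow.
In the residual graph, reachable from Res: {Res, J6, J2, P1, J4}.
Min-cut edges: P1→Out (4), J4→Out (7); capacity 4 + 7 = 11.

11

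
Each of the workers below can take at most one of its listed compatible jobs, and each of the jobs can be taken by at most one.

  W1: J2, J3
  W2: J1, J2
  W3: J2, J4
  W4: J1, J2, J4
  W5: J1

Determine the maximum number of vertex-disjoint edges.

Unit-capacity flow: source→left, listed edges, right→sink; max matching = max flow.
Augmenting path W1→J2 (+1); matched 1.
Augmenting path W2→J1 (+1); matched 2.
Augmenting path W3→J4 (+1); matched 3.
Augmenting path W4→J2→W1→J3 (+1); matched 4.
No augmenting path remains; maximum matching = 4.
König certificate: {W1, J1, J2, J4} is a vertex cover of size 4 (every listed pair touches it), so no matching can be larger.

4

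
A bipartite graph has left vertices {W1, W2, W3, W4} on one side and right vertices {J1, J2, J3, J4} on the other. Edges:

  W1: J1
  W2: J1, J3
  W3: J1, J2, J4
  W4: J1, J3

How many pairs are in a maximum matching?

3

Unit-capacity flow: source→left, listed edges, right→sink; max matching = max flow.
Augmenting path W1→J1 (+1); matched 1.
Augmenting path W2→J3 (+1); matched 2.
Augmenting path W3→J2 (+1); matched 3.
No augmenting path remains; maximum matching = 3.
König certificate: {W3, J1, J3} is a vertex cover of size 3 (every listed pair touches it), so no matching can be larger.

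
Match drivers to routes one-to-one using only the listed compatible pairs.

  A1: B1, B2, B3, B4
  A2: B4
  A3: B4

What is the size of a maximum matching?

Unit-capacity flow: source→left, listed edges, right→sink; max matching = max flow.
Augmenting path A1→B1 (+1); matched 1.
Augmenting path A2→B4 (+1); matched 2.
No augmenting path remains; maximum matching = 2.
König certificate: {A1, B4} is a vertex cover of size 2 (every listed pair touches it), so no matching can be larger.

2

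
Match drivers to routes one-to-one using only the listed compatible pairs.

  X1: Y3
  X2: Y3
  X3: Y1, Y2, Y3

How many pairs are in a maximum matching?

2

Unit-capacity flow: source→left, listed edges, right→sink; max matching = max flow.
Augmenting path X1→Y3 (+1); matched 1.
Augmenting path X3→Y1 (+1); matched 2.
No augmenting path remains; maximum matching = 2.
König certificate: {X3, Y3} is a vertex cover of size 2 (every listed pair touches it), so no matching can be larger.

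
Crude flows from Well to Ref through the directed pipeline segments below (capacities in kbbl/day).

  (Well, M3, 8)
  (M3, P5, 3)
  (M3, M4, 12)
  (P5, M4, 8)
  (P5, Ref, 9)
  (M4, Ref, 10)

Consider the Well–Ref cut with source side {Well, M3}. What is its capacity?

15

Edges leaving {Well, M3}: M3→P5 (3), M3→M4 (12).
Cut capacity = 3 + 12 = 15.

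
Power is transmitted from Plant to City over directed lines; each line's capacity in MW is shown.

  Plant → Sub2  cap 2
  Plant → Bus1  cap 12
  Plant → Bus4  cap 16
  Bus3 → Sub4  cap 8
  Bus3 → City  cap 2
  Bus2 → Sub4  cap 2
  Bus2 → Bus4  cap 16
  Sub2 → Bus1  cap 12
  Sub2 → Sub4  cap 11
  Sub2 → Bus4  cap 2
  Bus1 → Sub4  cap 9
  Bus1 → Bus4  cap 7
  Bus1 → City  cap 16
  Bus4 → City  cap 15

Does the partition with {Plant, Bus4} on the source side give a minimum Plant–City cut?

Given cut capacity: 2 + 12 + 15 = 29.
Augment Plant→Bus1→City: bottleneck 12, flow now 12.
Augment Plant→Bus4→City: bottleneck 15, flow now 27.
Augment Plant→Sub2→Bus1→City: bottleneck 2, flow now 29.
No augmenting path remains; maximum flow = 29.
Cut capacity 29 equals the max flow, so it is a minimum cut.

Yes — it is a minimum cut (capacity 29).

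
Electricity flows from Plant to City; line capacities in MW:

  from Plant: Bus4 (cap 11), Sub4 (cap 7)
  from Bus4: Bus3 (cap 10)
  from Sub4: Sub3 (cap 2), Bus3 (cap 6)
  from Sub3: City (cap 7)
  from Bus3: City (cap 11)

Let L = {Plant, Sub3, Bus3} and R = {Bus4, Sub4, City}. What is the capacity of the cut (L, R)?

36

Edges leaving {Plant, Sub3, Bus3}: Plant→Bus4 (11), Plant→Sub4 (7), Sub3→City (7), Bus3→City (11).
Cut capacity = 11 + 7 + 7 + 11 = 36.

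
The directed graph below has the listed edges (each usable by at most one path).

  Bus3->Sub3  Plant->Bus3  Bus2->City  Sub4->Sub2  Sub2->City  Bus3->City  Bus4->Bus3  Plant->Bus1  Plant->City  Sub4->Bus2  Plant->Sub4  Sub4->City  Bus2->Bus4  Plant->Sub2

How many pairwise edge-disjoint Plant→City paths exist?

4

Assign every edge capacity 1; by Menger, the answer equals the max flow.
Path Plant→City (+1); total 1.
Path Plant→Bus3→City (+1); total 2.
Path Plant→Sub4→City (+1); total 3.
Path Plant→Sub2→City (+1); total 4.
No residual Plant→City path; max flow = 4.
Certifying cut of size 4: {Plant→Bus3, Plant→City, Plant→Sub2, Plant→Sub4}.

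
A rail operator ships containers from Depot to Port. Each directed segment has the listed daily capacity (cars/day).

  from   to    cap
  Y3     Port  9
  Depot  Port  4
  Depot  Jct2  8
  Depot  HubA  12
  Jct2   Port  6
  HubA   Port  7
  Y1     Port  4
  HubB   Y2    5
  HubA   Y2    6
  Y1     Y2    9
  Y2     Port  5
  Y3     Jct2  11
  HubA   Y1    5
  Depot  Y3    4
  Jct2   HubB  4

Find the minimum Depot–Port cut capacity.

28

Augment Depot→Port: bottleneck 4, flow now 4.
Augment Depot→HubA→Port: bottleneck 7, flow now 11.
Augment Depot→Y3→Port: bottleneck 4, flow now 15.
Augment Depot→Jct2→Port: bottleneck 6, flow now 21.
Augment Depot→HubA→Y1→Port: bottleneck 4, flow now 25.
Augment Depot→HubA→Y2→Port: bottleneck 1, flow now 26.
Augment Depot→Jct2→HubB→Y2→Port: bottleneck 2, flow now 28.
No augmenting path remains; maximum flow = 28.
By max-flow min-cut, the minimum cut capacity equals the max flow.
In the residual graph, reachable from Depot: {Depot}.
Min-cut edges: Depot→HubA (12), Depot→Y3 (4), Depot→Jct2 (8), Depot→Port (4); capacity 12 + 4 + 8 + 4 = 28.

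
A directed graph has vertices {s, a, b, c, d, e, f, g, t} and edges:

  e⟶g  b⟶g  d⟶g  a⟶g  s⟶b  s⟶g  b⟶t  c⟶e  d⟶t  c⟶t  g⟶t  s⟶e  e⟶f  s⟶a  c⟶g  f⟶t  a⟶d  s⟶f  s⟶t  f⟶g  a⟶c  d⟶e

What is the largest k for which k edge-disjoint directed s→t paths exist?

Assign every edge capacity 1; by Menger, the answer equals the max flow.
Path s→t (+1); total 1.
Path s→b→t (+1); total 2.
Path s→f→t (+1); total 3.
Path s→g→t (+1); total 4.
Path s→a→c→t (+1); total 5.
No residual s→t path; max flow = 5.
Certifying cut of size 5: {f→t, g→t, s→a, s→b, s→t}.

5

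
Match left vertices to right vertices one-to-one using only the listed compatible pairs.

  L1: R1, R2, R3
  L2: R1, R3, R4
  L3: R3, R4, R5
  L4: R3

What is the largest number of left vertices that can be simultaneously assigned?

4

Unit-capacity flow: source→left, listed edges, right→sink; max matching = max flow.
Augmenting path L1→R1 (+1); matched 1.
Augmenting path L2→R3 (+1); matched 2.
Augmenting path L3→R4 (+1); matched 3.
Augmenting path L4→R3→L2→R1→L1→R2 (+1); matched 4.
No augmenting path remains; maximum matching = 4.
König certificate: {L1, L2, L3, L4} is a vertex cover of size 4 (every listed pair touches it), so no matching can be larger.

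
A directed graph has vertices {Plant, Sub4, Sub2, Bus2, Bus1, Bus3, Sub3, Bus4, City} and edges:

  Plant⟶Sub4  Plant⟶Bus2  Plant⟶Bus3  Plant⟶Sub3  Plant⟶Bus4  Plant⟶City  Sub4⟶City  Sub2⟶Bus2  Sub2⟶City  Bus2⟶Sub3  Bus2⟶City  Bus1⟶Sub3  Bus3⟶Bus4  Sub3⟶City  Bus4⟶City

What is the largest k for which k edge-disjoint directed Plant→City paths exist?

5

Assign every edge capacity 1; by Menger, the answer equals the max flow.
Path Plant→City (+1); total 1.
Path Plant→Sub4→City (+1); total 2.
Path Plant→Bus2→City (+1); total 3.
Path Plant→Sub3→City (+1); total 4.
Path Plant→Bus4→City (+1); total 5.
No residual Plant→City path; max flow = 5.
Certifying cut of size 5: {Bus4→City, Plant→Bus2, Plant→City, Plant→Sub3, Plant→Sub4}.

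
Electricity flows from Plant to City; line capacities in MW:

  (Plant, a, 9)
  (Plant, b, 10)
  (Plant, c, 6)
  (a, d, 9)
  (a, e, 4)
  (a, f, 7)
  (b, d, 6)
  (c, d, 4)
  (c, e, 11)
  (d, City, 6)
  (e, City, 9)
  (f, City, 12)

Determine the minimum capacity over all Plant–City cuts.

Augment Plant→a→d→City: bottleneck 6, flow now 6.
Augment Plant→a→e→City: bottleneck 3, flow now 9.
Augment Plant→c→e→City: bottleneck 6, flow now 15.
Augment Plant→b→d→a→f→City: bottleneck 6, flow now 21. (uses reverse residual edge)
No augmenting path remains; maximum flow = 21.
By max-flow min-cut, the minimum cut capacity equals the max flow.
In the residual graph, reachable from Plant: {Plant, b}.
Min-cut edges: Plant→a (9), Plant→c (6), b→d (6); capacity 9 + 6 + 6 = 21.

21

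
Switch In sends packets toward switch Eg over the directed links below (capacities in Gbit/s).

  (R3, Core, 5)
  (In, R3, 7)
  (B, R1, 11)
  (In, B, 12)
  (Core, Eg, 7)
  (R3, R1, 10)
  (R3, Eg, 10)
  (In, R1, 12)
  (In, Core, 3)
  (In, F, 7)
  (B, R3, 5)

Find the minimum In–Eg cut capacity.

15

Augment In→R3→Eg: bottleneck 7, flow now 7.
Augment In→Core→Eg: bottleneck 3, flow now 10.
Augment In→B→R3→Eg: bottleneck 3, flow now 13.
Augment In→B→R3→Core→Eg: bottleneck 2, flow now 15.
No augmenting path remains; maximum flow = 15.
By max-flow min-cut, the minimum cut capacity equals the max flow.
In the residual graph, reachable from In: {In, F, B, R1}.
Min-cut edges: In→R3 (7), In→Core (3), B→R3 (5); capacity 7 + 3 + 5 = 15.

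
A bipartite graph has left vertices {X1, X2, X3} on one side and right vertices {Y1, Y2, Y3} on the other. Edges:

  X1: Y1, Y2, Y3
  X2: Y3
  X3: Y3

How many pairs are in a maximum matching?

Unit-capacity flow: source→left, listed edges, right→sink; max matching = max flow.
Augmenting path X1→Y1 (+1); matched 1.
Augmenting path X2→Y3 (+1); matched 2.
No augmenting path remains; maximum matching = 2.
König certificate: {X1, Y3} is a vertex cover of size 2 (every listed pair touches it), so no matching can be larger.

2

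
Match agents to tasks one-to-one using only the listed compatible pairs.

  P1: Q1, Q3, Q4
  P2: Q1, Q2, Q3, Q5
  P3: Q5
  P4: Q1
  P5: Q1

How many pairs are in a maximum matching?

4

Unit-capacity flow: source→left, listed edges, right→sink; max matching = max flow.
Augmenting path P1→Q1 (+1); matched 1.
Augmenting path P2→Q2 (+1); matched 2.
Augmenting path P3→Q5 (+1); matched 3.
Augmenting path P4→Q1→P1→Q3 (+1); matched 4.
No augmenting path remains; maximum matching = 4.
König certificate: {P1, P2, P3, Q1} is a vertex cover of size 4 (every listed pair touches it), so no matching can be larger.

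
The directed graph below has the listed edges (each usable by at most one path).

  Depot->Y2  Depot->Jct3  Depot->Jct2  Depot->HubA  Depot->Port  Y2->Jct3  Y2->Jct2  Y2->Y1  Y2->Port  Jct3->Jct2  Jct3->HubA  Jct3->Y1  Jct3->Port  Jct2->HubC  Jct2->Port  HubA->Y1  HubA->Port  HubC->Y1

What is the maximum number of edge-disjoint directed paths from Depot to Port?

Assign every edge capacity 1; by Menger, the answer equals the max flow.
Path Depot→Port (+1); total 1.
Path Depot→Y2→Port (+1); total 2.
Path Depot→Jct3→Port (+1); total 3.
Path Depot→Jct2→Port (+1); total 4.
Path Depot→HubA→Port (+1); total 5.
No residual Depot→Port path; max flow = 5.
Certifying cut of size 5: {Depot→HubA, Depot→Jct2, Depot→Jct3, Depot→Port, Depot→Y2}.

5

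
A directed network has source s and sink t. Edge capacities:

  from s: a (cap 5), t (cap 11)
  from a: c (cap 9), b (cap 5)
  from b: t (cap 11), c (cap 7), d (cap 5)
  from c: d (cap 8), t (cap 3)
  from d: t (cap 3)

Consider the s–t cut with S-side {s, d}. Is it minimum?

Given cut capacity: 5 + 11 + 3 = 19.
Augment s→t: bottleneck 11, flow now 11.
Augment s→a→b→t: bottleneck 5, flow now 16.
No augmenting path remains; maximum flow = 16.
In the residual graph, reachable from s: {s}.
Min-cut edges: s→a (5), s→t (11); capacity 5 + 11 = 16.
Cut capacity 19 exceeds the max flow 16, so it is not minimum.

No — its capacity is 19, but the minimum cut has capacity 16.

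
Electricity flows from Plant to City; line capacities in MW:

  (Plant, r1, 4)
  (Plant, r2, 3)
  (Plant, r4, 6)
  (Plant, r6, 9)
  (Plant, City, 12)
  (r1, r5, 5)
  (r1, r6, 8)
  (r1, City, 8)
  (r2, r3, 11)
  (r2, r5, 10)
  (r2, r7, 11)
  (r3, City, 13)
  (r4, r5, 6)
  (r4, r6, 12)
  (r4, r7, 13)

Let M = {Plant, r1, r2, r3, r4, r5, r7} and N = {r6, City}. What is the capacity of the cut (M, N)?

62

Edges leaving {Plant, r1, r2, r3, r4, r5, r7}: Plant→r6 (9), Plant→City (12), r1→r6 (8), r1→City (8), r3→City (13), r4→r6 (12).
Cut capacity = 9 + 12 + 8 + 8 + 13 + 12 = 62.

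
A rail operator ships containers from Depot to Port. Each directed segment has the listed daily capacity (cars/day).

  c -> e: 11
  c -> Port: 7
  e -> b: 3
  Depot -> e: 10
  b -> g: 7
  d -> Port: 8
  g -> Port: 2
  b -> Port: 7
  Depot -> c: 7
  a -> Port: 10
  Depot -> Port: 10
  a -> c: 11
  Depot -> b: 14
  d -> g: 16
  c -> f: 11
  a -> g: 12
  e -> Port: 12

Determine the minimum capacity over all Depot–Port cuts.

Augment Depot→Port: bottleneck 10, flow now 10.
Augment Depot→b→Port: bottleneck 7, flow now 17.
Augment Depot→c→Port: bottleneck 7, flow now 24.
Augment Depot→e→Port: bottleneck 10, flow now 34.
Augment Depot→b→g→Port: bottleneck 2, flow now 36.
No augmenting path remains; maximum flow = 36.
By max-flow min-cut, the minimum cut capacity equals the max flow.
In the residual graph, reachable from Depot: {Depot, b, g}.
Min-cut edges: Depot→c (7), Depot→e (10), Depot→Port (10), b→Port (7), g→Port (2); capacity 7 + 10 + 10 + 7 + 2 = 36.

36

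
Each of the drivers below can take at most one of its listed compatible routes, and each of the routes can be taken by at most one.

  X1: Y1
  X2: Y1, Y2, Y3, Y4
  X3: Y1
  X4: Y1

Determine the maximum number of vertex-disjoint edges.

2

Unit-capacity flow: source→left, listed edges, right→sink; max matching = max flow.
Augmenting path X1→Y1 (+1); matched 1.
Augmenting path X2→Y2 (+1); matched 2.
No augmenting path remains; maximum matching = 2.
König certificate: {X2, Y1} is a vertex cover of size 2 (every listed pair touches it), so no matching can be larger.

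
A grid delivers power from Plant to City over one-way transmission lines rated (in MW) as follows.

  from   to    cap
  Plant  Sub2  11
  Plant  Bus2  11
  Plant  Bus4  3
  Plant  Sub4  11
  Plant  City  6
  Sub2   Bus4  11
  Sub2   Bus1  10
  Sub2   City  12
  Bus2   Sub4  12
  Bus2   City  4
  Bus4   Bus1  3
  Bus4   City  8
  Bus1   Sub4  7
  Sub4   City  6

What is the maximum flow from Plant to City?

Augment Plant→City: bottleneck 6, flow now 6.
Augment Plant→Sub2→City: bottleneck 11, flow now 17.
Augment Plant→Bus2→City: bottleneck 4, flow now 21.
Augment Plant→Bus4→City: bottleneck 3, flow now 24.
Augment Plant→Sub4→City: bottleneck 6, flow now 30.
No augmenting path remains; maximum flow = 30.
In the residual graph, reachable from Plant: {Plant, Bus2, Sub4}.
Min-cut edges: Plant→Sub2 (11), Plant→Bus4 (3), Plant→City (6), Bus2→City (4), Sub4→City (6); capacity 11 + 3 + 6 + 4 + 6 = 30.
This cut is saturated, so no flow can exceed 30.

30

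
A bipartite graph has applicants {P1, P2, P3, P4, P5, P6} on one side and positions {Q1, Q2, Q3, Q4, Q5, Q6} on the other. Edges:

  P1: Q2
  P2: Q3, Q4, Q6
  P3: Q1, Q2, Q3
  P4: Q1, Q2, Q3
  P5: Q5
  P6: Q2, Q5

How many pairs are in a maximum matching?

5

Unit-capacity flow: source→left, listed edges, right→sink; max matching = max flow.
Augmenting path P1→Q2 (+1); matched 1.
Augmenting path P2→Q3 (+1); matched 2.
Augmenting path P3→Q1 (+1); matched 3.
Augmenting path P5→Q5 (+1); matched 4.
Augmenting path P4→Q3→P2→Q4 (+1); matched 5.
No augmenting path remains; maximum matching = 5.
König certificate: {P2, P3, P4, Q2, Q5} is a vertex cover of size 5 (every listed pair touches it), so no matching can be larger.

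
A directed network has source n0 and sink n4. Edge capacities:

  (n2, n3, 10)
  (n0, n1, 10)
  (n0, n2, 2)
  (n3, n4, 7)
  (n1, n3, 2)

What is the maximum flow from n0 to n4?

4

Augment n0→n1→n3→n4: bottleneck 2, flow now 2.
Augment n0→n2→n3→n4: bottleneck 2, flow now 4.
No augmenting path remains; maximum flow = 4.
In the residual graph, reachable from n0: {n0, n1}.
Min-cut edges: n0→n2 (2), n1→n3 (2); capacity 2 + 2 = 4.
This cut is saturated, so no flow can exceed 4.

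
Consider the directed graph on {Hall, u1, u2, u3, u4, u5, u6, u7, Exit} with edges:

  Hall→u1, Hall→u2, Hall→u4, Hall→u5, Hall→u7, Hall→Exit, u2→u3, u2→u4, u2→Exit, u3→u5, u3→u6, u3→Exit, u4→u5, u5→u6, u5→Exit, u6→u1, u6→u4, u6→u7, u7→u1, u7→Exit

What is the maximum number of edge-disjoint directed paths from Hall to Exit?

4

Assign every edge capacity 1; by Menger, the answer equals the max flow.
Path Hall→Exit (+1); total 1.
Path Hall→u2→Exit (+1); total 2.
Path Hall→u5→Exit (+1); total 3.
Path Hall→u7→Exit (+1); total 4.
No residual Hall→Exit path; max flow = 4.
Certifying cut of size 4: {Hall→Exit, Hall→u2, u5→Exit, u7→Exit}.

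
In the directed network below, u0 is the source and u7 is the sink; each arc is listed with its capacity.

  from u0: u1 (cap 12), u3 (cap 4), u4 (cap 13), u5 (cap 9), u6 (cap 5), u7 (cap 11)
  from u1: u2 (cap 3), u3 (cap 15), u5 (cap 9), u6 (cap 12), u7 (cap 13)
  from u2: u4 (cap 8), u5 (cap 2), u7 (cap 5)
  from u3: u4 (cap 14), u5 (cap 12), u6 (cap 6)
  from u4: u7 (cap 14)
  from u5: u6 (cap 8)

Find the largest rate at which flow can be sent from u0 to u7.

37

Augment u0→u7: bottleneck 11, flow now 11.
Augment u0→u1→u7: bottleneck 12, flow now 23.
Augment u0→u4→u7: bottleneck 13, flow now 36.
Augment u0→u3→u4→u7: bottleneck 1, flow now 37.
No augmenting path remains; maximum flow = 37.
In the residual graph, reachable from u0: {u0, u3, u4, u5, u6}.
Min-cut edges: u0→u1 (12), u0→u7 (11), u4→u7 (14); capacity 12 + 11 + 14 = 37.
This cut is saturated, so no flow can exceed 37.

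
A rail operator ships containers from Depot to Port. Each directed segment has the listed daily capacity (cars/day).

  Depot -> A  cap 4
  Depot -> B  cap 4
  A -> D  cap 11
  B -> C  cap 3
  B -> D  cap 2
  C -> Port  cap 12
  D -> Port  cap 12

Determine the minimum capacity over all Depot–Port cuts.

8

Augment Depot→A→D→Port: bottleneck 4, flow now 4.
Augment Depot→B→C→Port: bottleneck 3, flow now 7.
Augment Depot→B→D→Port: bottleneck 1, flow now 8.
No augmenting path remains; maximum flow = 8.
By max-flow min-cut, the minimum cut capacity equals the max flow.
In the residual graph, reachable from Depot: {Depot}.
Min-cut edges: Depot→A (4), Depot→B (4); capacity 4 + 4 = 8.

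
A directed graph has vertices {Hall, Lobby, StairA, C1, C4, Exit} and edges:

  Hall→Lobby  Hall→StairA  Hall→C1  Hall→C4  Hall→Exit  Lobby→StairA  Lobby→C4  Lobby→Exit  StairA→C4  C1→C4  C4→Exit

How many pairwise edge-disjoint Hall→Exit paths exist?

Assign every edge capacity 1; by Menger, the answer equals the max flow.
Path Hall→Exit (+1); total 1.
Path Hall→Lobby→Exit (+1); total 2.
Path Hall→C4→Exit (+1); total 3.
No residual Hall→Exit path; max flow = 3.
Certifying cut of size 3: {C4→Exit, Hall→Exit, Hall→Lobby}.

3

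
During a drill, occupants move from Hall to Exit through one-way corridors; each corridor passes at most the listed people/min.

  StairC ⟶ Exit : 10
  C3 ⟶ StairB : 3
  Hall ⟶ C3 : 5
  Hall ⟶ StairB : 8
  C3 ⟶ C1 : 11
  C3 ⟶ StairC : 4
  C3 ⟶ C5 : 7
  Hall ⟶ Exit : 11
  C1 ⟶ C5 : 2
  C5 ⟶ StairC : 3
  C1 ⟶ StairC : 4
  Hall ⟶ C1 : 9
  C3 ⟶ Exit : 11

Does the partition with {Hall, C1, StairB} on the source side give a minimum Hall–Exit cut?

Yes — it is a minimum cut (capacity 22).

Given cut capacity: 5 + 11 + 2 + 4 = 22.
Augment Hall→Exit: bottleneck 11, flow now 11.
Augment Hall→C3→Exit: bottleneck 5, flow now 16.
Augment Hall→C1→StairC→Exit: bottleneck 4, flow now 20.
Augment Hall→C1→C5→StairC→Exit: bottleneck 2, flow now 22.
No augmenting path remains; maximum flow = 22.
Cut capacity 22 equals the max flow, so it is a minimum cut.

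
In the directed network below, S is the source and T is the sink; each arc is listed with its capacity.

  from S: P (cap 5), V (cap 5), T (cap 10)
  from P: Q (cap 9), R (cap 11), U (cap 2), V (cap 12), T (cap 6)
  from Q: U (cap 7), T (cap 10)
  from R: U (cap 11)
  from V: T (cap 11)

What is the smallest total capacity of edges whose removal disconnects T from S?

Augment S→T: bottleneck 10, flow now 10.
Augment S→P→T: bottleneck 5, flow now 15.
Augment S→V→T: bottleneck 5, flow now 20.
No augmenting path remains; maximum flow = 20.
By max-flow min-cut, the minimum cut capacity equals the max flow.
In the residual graph, reachable from S: {S}.
Min-cut edges: S→P (5), S→V (5), S→T (10); capacity 5 + 5 + 10 = 20.

20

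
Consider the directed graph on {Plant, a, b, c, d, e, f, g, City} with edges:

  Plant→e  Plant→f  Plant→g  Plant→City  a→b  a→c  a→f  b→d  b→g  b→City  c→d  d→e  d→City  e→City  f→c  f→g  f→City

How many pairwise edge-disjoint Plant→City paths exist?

Assign every edge capacity 1; by Menger, the answer equals the max flow.
Path Plant→City (+1); total 1.
Path Plant→e→City (+1); total 2.
Path Plant→f→City (+1); total 3.
No residual Plant→City path; max flow = 3.
Certifying cut of size 3: {Plant→City, Plant→e, Plant→f}.

3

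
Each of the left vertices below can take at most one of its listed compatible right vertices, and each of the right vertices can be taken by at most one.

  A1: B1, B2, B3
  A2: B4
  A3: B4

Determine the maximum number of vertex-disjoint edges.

Unit-capacity flow: source→left, listed edges, right→sink; max matching = max flow.
Augmenting path A1→B1 (+1); matched 1.
Augmenting path A2→B4 (+1); matched 2.
No augmenting path remains; maximum matching = 2.
König certificate: {A1, B4} is a vertex cover of size 2 (every listed pair touches it), so no matching can be larger.

2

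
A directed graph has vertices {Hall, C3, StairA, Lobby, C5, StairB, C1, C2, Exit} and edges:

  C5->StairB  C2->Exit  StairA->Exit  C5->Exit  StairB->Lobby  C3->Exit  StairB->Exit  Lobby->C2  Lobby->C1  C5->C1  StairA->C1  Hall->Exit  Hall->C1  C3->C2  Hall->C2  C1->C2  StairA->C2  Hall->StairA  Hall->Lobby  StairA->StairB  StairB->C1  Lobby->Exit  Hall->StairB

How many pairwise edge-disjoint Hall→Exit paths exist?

5

Assign every edge capacity 1; by Menger, the answer equals the max flow.
Path Hall→Exit (+1); total 1.
Path Hall→StairA→Exit (+1); total 2.
Path Hall→Lobby→Exit (+1); total 3.
Path Hall→StairB→Exit (+1); total 4.
Path Hall→C2→Exit (+1); total 5.
No residual Hall→Exit path; max flow = 5.
Certifying cut of size 5: {C2→Exit, Hall→Exit, Hall→Lobby, Hall→StairA, Hall→StairB}.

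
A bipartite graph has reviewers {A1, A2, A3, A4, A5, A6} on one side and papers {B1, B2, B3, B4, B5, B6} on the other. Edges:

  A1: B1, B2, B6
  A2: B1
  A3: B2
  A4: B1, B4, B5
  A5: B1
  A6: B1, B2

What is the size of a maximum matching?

Unit-capacity flow: source→left, listed edges, right→sink; max matching = max flow.
Augmenting path A1→B1 (+1); matched 1.
Augmenting path A3→B2 (+1); matched 2.
Augmenting path A4→B4 (+1); matched 3.
Augmenting path A2→B1→A1→B6 (+1); matched 4.
No augmenting path remains; maximum matching = 4.
König certificate: {A1, A4, B1, B2} is a vertex cover of size 4 (every listed pair touches it), so no matching can be larger.

4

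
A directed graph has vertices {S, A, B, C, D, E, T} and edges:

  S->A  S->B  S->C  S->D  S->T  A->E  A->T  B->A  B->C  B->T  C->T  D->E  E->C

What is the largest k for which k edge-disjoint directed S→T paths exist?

4

Assign every edge capacity 1; by Menger, the answer equals the max flow.
Path S→T (+1); total 1.
Path S→A→T (+1); total 2.
Path S→B→T (+1); total 3.
Path S→C→T (+1); total 4.
No residual S→T path; max flow = 4.
Certifying cut of size 4: {C→T, S→A, S→B, S→T}.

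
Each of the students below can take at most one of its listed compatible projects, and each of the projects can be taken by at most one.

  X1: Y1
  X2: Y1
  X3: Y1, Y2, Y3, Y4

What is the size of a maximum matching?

2

Unit-capacity flow: source→left, listed edges, right→sink; max matching = max flow.
Augmenting path X1→Y1 (+1); matched 1.
Augmenting path X3→Y2 (+1); matched 2.
No augmenting path remains; maximum matching = 2.
König certificate: {X3, Y1} is a vertex cover of size 2 (every listed pair touches it), so no matching can be larger.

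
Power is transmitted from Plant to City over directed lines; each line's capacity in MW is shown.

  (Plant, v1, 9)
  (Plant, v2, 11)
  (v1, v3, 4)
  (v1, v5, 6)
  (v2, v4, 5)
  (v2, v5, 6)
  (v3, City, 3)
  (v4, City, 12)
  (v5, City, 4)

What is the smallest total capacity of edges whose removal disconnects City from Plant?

Augment Plant→v1→v3→City: bottleneck 3, flow now 3.
Augment Plant→v1→v5→City: bottleneck 4, flow now 7.
Augment Plant→v2→v4→City: bottleneck 5, flow now 12.
No augmenting path remains; maximum flow = 12.
By max-flow min-cut, the minimum cut capacity equals the max flow.
In the residual graph, reachable from Plant: {Plant, v1, v2, v3, v5}.
Min-cut edges: v2→v4 (5), v3→City (3), v5→City (4); capacity 5 + 3 + 4 = 12.

12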